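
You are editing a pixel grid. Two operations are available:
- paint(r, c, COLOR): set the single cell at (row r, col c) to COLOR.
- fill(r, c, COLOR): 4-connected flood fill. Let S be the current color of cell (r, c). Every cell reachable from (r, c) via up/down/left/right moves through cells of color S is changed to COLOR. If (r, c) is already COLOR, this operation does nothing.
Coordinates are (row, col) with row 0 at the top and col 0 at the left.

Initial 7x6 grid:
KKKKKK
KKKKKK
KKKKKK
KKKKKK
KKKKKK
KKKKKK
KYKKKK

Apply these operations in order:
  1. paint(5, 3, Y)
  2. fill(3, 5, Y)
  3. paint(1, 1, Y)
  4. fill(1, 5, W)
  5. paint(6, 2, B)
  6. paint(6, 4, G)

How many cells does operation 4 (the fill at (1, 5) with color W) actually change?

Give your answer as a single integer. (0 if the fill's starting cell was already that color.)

Answer: 42

Derivation:
After op 1 paint(5,3,Y):
KKKKKK
KKKKKK
KKKKKK
KKKKKK
KKKKKK
KKKYKK
KYKKKK
After op 2 fill(3,5,Y) [40 cells changed]:
YYYYYY
YYYYYY
YYYYYY
YYYYYY
YYYYYY
YYYYYY
YYYYYY
After op 3 paint(1,1,Y):
YYYYYY
YYYYYY
YYYYYY
YYYYYY
YYYYYY
YYYYYY
YYYYYY
After op 4 fill(1,5,W) [42 cells changed]:
WWWWWW
WWWWWW
WWWWWW
WWWWWW
WWWWWW
WWWWWW
WWWWWW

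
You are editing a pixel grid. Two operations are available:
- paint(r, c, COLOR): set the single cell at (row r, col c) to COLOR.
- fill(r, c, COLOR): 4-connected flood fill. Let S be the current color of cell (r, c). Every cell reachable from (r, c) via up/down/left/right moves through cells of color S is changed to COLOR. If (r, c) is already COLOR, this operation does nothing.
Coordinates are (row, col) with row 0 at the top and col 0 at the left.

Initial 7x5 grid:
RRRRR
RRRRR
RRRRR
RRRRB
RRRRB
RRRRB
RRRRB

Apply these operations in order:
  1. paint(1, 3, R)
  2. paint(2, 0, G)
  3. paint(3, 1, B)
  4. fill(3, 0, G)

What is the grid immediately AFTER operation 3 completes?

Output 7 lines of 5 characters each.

Answer: RRRRR
RRRRR
GRRRR
RBRRB
RRRRB
RRRRB
RRRRB

Derivation:
After op 1 paint(1,3,R):
RRRRR
RRRRR
RRRRR
RRRRB
RRRRB
RRRRB
RRRRB
After op 2 paint(2,0,G):
RRRRR
RRRRR
GRRRR
RRRRB
RRRRB
RRRRB
RRRRB
After op 3 paint(3,1,B):
RRRRR
RRRRR
GRRRR
RBRRB
RRRRB
RRRRB
RRRRB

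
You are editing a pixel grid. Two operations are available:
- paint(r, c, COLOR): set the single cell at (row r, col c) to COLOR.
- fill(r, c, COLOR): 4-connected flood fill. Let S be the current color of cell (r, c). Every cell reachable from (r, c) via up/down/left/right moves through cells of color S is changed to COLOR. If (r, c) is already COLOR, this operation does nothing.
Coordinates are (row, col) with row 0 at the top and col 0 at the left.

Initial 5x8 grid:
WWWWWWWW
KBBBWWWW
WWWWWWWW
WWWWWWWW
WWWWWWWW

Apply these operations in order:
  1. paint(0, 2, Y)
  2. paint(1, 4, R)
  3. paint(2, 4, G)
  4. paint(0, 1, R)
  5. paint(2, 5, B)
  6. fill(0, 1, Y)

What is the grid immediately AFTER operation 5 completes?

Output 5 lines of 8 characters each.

Answer: WRYWWWWW
KBBBRWWW
WWWWGBWW
WWWWWWWW
WWWWWWWW

Derivation:
After op 1 paint(0,2,Y):
WWYWWWWW
KBBBWWWW
WWWWWWWW
WWWWWWWW
WWWWWWWW
After op 2 paint(1,4,R):
WWYWWWWW
KBBBRWWW
WWWWWWWW
WWWWWWWW
WWWWWWWW
After op 3 paint(2,4,G):
WWYWWWWW
KBBBRWWW
WWWWGWWW
WWWWWWWW
WWWWWWWW
After op 4 paint(0,1,R):
WRYWWWWW
KBBBRWWW
WWWWGWWW
WWWWWWWW
WWWWWWWW
After op 5 paint(2,5,B):
WRYWWWWW
KBBBRWWW
WWWWGBWW
WWWWWWWW
WWWWWWWW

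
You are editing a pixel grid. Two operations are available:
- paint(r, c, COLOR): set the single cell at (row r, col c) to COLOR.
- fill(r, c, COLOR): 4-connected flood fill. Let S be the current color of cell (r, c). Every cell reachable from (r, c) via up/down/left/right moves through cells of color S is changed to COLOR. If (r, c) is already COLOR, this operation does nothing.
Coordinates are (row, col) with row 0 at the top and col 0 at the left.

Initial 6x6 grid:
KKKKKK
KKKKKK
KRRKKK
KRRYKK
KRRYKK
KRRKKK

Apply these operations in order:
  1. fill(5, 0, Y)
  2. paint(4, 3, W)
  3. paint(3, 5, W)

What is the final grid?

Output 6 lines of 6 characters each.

Answer: YYYYYY
YYYYYY
YRRYYY
YRRYYW
YRRWYY
YRRYYY

Derivation:
After op 1 fill(5,0,Y) [26 cells changed]:
YYYYYY
YYYYYY
YRRYYY
YRRYYY
YRRYYY
YRRYYY
After op 2 paint(4,3,W):
YYYYYY
YYYYYY
YRRYYY
YRRYYY
YRRWYY
YRRYYY
After op 3 paint(3,5,W):
YYYYYY
YYYYYY
YRRYYY
YRRYYW
YRRWYY
YRRYYY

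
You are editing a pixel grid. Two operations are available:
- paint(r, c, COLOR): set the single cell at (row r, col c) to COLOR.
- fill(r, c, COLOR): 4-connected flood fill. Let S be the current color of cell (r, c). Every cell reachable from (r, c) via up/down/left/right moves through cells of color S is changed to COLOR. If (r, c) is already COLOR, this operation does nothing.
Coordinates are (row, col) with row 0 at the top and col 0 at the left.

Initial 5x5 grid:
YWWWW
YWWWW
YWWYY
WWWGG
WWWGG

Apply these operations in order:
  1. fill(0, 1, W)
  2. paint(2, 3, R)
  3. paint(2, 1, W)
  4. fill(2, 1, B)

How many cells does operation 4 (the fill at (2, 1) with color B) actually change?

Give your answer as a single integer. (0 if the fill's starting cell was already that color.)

Answer: 16

Derivation:
After op 1 fill(0,1,W) [0 cells changed]:
YWWWW
YWWWW
YWWYY
WWWGG
WWWGG
After op 2 paint(2,3,R):
YWWWW
YWWWW
YWWRY
WWWGG
WWWGG
After op 3 paint(2,1,W):
YWWWW
YWWWW
YWWRY
WWWGG
WWWGG
After op 4 fill(2,1,B) [16 cells changed]:
YBBBB
YBBBB
YBBRY
BBBGG
BBBGG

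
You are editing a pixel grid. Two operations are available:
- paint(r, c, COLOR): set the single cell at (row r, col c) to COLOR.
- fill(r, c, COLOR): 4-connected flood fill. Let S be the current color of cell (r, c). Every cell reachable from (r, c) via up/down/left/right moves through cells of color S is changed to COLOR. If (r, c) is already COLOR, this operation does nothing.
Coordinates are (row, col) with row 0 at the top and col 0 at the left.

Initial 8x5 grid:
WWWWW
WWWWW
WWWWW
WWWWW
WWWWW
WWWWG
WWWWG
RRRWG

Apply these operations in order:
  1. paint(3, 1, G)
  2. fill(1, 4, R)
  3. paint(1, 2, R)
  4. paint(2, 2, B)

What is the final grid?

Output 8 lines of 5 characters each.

Answer: RRRRR
RRRRR
RRBRR
RGRRR
RRRRR
RRRRG
RRRRG
RRRRG

Derivation:
After op 1 paint(3,1,G):
WWWWW
WWWWW
WWWWW
WGWWW
WWWWW
WWWWG
WWWWG
RRRWG
After op 2 fill(1,4,R) [33 cells changed]:
RRRRR
RRRRR
RRRRR
RGRRR
RRRRR
RRRRG
RRRRG
RRRRG
After op 3 paint(1,2,R):
RRRRR
RRRRR
RRRRR
RGRRR
RRRRR
RRRRG
RRRRG
RRRRG
After op 4 paint(2,2,B):
RRRRR
RRRRR
RRBRR
RGRRR
RRRRR
RRRRG
RRRRG
RRRRG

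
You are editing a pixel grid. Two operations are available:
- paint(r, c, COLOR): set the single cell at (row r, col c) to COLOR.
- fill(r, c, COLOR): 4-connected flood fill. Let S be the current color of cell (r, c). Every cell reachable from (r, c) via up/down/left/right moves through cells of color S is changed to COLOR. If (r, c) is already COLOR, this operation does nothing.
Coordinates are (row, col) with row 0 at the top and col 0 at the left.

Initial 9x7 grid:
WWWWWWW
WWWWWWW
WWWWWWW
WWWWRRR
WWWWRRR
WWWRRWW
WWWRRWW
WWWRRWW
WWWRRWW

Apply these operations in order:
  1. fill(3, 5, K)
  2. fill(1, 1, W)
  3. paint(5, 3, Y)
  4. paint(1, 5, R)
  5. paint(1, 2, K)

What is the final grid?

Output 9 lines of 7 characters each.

After op 1 fill(3,5,K) [14 cells changed]:
WWWWWWW
WWWWWWW
WWWWWWW
WWWWKKK
WWWWKKK
WWWKKWW
WWWKKWW
WWWKKWW
WWWKKWW
After op 2 fill(1,1,W) [0 cells changed]:
WWWWWWW
WWWWWWW
WWWWWWW
WWWWKKK
WWWWKKK
WWWKKWW
WWWKKWW
WWWKKWW
WWWKKWW
After op 3 paint(5,3,Y):
WWWWWWW
WWWWWWW
WWWWWWW
WWWWKKK
WWWWKKK
WWWYKWW
WWWKKWW
WWWKKWW
WWWKKWW
After op 4 paint(1,5,R):
WWWWWWW
WWWWWRW
WWWWWWW
WWWWKKK
WWWWKKK
WWWYKWW
WWWKKWW
WWWKKWW
WWWKKWW
After op 5 paint(1,2,K):
WWWWWWW
WWKWWRW
WWWWWWW
WWWWKKK
WWWWKKK
WWWYKWW
WWWKKWW
WWWKKWW
WWWKKWW

Answer: WWWWWWW
WWKWWRW
WWWWWWW
WWWWKKK
WWWWKKK
WWWYKWW
WWWKKWW
WWWKKWW
WWWKKWW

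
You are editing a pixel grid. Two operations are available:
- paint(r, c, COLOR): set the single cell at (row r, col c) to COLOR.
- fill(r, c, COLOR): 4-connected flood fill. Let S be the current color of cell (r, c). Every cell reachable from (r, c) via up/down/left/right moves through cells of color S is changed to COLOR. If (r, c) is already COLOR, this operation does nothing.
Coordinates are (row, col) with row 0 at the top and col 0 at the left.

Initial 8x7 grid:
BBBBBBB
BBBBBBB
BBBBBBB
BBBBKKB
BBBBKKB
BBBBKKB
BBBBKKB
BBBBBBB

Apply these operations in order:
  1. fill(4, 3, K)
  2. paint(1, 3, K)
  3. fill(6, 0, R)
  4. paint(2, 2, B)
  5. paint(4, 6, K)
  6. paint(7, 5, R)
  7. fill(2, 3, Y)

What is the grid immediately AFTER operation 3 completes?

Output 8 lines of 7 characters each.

Answer: RRRRRRR
RRRRRRR
RRRRRRR
RRRRRRR
RRRRRRR
RRRRRRR
RRRRRRR
RRRRRRR

Derivation:
After op 1 fill(4,3,K) [48 cells changed]:
KKKKKKK
KKKKKKK
KKKKKKK
KKKKKKK
KKKKKKK
KKKKKKK
KKKKKKK
KKKKKKK
After op 2 paint(1,3,K):
KKKKKKK
KKKKKKK
KKKKKKK
KKKKKKK
KKKKKKK
KKKKKKK
KKKKKKK
KKKKKKK
After op 3 fill(6,0,R) [56 cells changed]:
RRRRRRR
RRRRRRR
RRRRRRR
RRRRRRR
RRRRRRR
RRRRRRR
RRRRRRR
RRRRRRR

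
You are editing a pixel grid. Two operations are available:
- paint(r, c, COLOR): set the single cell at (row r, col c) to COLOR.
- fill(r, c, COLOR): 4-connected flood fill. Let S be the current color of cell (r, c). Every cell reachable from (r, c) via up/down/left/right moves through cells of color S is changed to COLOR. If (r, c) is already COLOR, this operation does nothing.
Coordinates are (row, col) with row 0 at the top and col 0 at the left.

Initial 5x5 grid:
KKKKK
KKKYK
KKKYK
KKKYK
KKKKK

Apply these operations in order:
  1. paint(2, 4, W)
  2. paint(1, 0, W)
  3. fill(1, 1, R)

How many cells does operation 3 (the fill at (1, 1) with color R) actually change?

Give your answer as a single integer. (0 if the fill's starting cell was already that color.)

After op 1 paint(2,4,W):
KKKKK
KKKYK
KKKYW
KKKYK
KKKKK
After op 2 paint(1,0,W):
KKKKK
WKKYK
KKKYW
KKKYK
KKKKK
After op 3 fill(1,1,R) [20 cells changed]:
RRRRR
WRRYR
RRRYW
RRRYR
RRRRR

Answer: 20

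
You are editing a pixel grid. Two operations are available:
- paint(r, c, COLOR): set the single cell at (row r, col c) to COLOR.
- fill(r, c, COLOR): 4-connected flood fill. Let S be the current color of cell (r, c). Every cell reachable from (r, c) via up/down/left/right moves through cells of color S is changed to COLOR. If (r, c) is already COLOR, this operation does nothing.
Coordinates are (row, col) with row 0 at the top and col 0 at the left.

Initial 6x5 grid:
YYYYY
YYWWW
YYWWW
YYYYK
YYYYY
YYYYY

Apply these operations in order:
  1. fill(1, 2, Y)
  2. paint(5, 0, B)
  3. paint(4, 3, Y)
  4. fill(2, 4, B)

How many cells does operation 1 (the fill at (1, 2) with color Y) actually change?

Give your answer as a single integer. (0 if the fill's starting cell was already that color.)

Answer: 6

Derivation:
After op 1 fill(1,2,Y) [6 cells changed]:
YYYYY
YYYYY
YYYYY
YYYYK
YYYYY
YYYYY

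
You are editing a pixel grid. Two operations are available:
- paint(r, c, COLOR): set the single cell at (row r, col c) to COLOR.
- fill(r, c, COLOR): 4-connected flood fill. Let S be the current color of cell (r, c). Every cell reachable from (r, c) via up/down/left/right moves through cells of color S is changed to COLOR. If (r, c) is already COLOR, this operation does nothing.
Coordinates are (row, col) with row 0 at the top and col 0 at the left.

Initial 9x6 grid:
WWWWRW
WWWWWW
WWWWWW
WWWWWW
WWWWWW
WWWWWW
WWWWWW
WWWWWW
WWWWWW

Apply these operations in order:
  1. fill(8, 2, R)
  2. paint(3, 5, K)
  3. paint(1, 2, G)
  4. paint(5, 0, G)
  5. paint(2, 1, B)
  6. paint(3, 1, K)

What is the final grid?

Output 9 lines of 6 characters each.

After op 1 fill(8,2,R) [53 cells changed]:
RRRRRR
RRRRRR
RRRRRR
RRRRRR
RRRRRR
RRRRRR
RRRRRR
RRRRRR
RRRRRR
After op 2 paint(3,5,K):
RRRRRR
RRRRRR
RRRRRR
RRRRRK
RRRRRR
RRRRRR
RRRRRR
RRRRRR
RRRRRR
After op 3 paint(1,2,G):
RRRRRR
RRGRRR
RRRRRR
RRRRRK
RRRRRR
RRRRRR
RRRRRR
RRRRRR
RRRRRR
After op 4 paint(5,0,G):
RRRRRR
RRGRRR
RRRRRR
RRRRRK
RRRRRR
GRRRRR
RRRRRR
RRRRRR
RRRRRR
After op 5 paint(2,1,B):
RRRRRR
RRGRRR
RBRRRR
RRRRRK
RRRRRR
GRRRRR
RRRRRR
RRRRRR
RRRRRR
After op 6 paint(3,1,K):
RRRRRR
RRGRRR
RBRRRR
RKRRRK
RRRRRR
GRRRRR
RRRRRR
RRRRRR
RRRRRR

Answer: RRRRRR
RRGRRR
RBRRRR
RKRRRK
RRRRRR
GRRRRR
RRRRRR
RRRRRR
RRRRRR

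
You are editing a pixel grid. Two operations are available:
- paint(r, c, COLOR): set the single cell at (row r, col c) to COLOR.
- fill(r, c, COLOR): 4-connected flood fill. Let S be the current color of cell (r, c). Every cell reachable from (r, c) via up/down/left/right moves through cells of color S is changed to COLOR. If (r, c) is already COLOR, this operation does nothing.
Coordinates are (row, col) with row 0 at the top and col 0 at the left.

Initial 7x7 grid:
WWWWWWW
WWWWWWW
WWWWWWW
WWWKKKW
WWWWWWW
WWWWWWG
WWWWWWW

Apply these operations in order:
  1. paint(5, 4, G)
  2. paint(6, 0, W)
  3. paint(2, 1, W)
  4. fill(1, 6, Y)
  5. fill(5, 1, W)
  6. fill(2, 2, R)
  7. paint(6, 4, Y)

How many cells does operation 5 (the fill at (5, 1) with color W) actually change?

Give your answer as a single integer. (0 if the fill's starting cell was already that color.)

Answer: 44

Derivation:
After op 1 paint(5,4,G):
WWWWWWW
WWWWWWW
WWWWWWW
WWWKKKW
WWWWWWW
WWWWGWG
WWWWWWW
After op 2 paint(6,0,W):
WWWWWWW
WWWWWWW
WWWWWWW
WWWKKKW
WWWWWWW
WWWWGWG
WWWWWWW
After op 3 paint(2,1,W):
WWWWWWW
WWWWWWW
WWWWWWW
WWWKKKW
WWWWWWW
WWWWGWG
WWWWWWW
After op 4 fill(1,6,Y) [44 cells changed]:
YYYYYYY
YYYYYYY
YYYYYYY
YYYKKKY
YYYYYYY
YYYYGYG
YYYYYYY
After op 5 fill(5,1,W) [44 cells changed]:
WWWWWWW
WWWWWWW
WWWWWWW
WWWKKKW
WWWWWWW
WWWWGWG
WWWWWWW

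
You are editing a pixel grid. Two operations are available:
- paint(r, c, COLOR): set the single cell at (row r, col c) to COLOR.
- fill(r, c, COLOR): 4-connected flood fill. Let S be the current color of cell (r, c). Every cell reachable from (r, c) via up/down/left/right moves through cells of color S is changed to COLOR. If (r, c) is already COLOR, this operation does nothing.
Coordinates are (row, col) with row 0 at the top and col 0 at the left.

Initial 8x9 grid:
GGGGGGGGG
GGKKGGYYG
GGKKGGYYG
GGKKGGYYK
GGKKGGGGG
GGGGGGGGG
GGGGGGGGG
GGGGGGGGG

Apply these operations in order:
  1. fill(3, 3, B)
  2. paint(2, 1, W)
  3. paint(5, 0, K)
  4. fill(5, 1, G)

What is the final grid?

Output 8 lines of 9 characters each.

Answer: GGGGGGGGG
GGBBGGYYG
GWBBGGYYG
GGBBGGYYK
GGBBGGGGG
KGGGGGGGG
GGGGGGGGG
GGGGGGGGG

Derivation:
After op 1 fill(3,3,B) [8 cells changed]:
GGGGGGGGG
GGBBGGYYG
GGBBGGYYG
GGBBGGYYK
GGBBGGGGG
GGGGGGGGG
GGGGGGGGG
GGGGGGGGG
After op 2 paint(2,1,W):
GGGGGGGGG
GGBBGGYYG
GWBBGGYYG
GGBBGGYYK
GGBBGGGGG
GGGGGGGGG
GGGGGGGGG
GGGGGGGGG
After op 3 paint(5,0,K):
GGGGGGGGG
GGBBGGYYG
GWBBGGYYG
GGBBGGYYK
GGBBGGGGG
KGGGGGGGG
GGGGGGGGG
GGGGGGGGG
After op 4 fill(5,1,G) [0 cells changed]:
GGGGGGGGG
GGBBGGYYG
GWBBGGYYG
GGBBGGYYK
GGBBGGGGG
KGGGGGGGG
GGGGGGGGG
GGGGGGGGG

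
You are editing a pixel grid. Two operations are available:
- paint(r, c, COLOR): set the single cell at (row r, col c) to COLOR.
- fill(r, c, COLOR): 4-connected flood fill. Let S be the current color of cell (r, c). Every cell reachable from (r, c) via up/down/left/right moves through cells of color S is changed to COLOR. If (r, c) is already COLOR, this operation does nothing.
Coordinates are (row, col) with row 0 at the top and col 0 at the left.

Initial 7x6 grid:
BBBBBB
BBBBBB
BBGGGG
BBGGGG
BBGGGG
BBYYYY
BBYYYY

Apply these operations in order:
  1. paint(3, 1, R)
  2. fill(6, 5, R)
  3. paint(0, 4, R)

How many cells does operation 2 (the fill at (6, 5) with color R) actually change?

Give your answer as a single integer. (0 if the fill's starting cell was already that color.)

Answer: 8

Derivation:
After op 1 paint(3,1,R):
BBBBBB
BBBBBB
BBGGGG
BRGGGG
BBGGGG
BBYYYY
BBYYYY
After op 2 fill(6,5,R) [8 cells changed]:
BBBBBB
BBBBBB
BBGGGG
BRGGGG
BBGGGG
BBRRRR
BBRRRR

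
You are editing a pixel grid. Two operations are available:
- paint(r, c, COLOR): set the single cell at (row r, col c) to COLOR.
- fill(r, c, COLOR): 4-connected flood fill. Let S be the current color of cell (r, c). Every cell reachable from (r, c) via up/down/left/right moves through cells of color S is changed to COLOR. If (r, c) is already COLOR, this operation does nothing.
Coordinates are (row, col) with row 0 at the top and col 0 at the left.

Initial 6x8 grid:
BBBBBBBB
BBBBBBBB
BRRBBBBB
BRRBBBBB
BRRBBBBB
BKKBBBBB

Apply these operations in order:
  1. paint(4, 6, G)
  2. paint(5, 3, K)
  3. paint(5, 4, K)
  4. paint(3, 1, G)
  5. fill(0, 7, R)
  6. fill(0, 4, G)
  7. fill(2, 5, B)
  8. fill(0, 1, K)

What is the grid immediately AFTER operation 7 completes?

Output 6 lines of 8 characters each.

Answer: BBBBBBBB
BBBBBBBB
BBBBBBBB
BBBBBBBB
BBBBBBBB
BKKKKBBB

Derivation:
After op 1 paint(4,6,G):
BBBBBBBB
BBBBBBBB
BRRBBBBB
BRRBBBBB
BRRBBBGB
BKKBBBBB
After op 2 paint(5,3,K):
BBBBBBBB
BBBBBBBB
BRRBBBBB
BRRBBBBB
BRRBBBGB
BKKKBBBB
After op 3 paint(5,4,K):
BBBBBBBB
BBBBBBBB
BRRBBBBB
BRRBBBBB
BRRBBBGB
BKKKKBBB
After op 4 paint(3,1,G):
BBBBBBBB
BBBBBBBB
BRRBBBBB
BGRBBBBB
BRRBBBGB
BKKKKBBB
After op 5 fill(0,7,R) [37 cells changed]:
RRRRRRRR
RRRRRRRR
RRRRRRRR
RGRRRRRR
RRRRRRGR
RKKKKRRR
After op 6 fill(0,4,G) [42 cells changed]:
GGGGGGGG
GGGGGGGG
GGGGGGGG
GGGGGGGG
GGGGGGGG
GKKKKGGG
After op 7 fill(2,5,B) [44 cells changed]:
BBBBBBBB
BBBBBBBB
BBBBBBBB
BBBBBBBB
BBBBBBBB
BKKKKBBB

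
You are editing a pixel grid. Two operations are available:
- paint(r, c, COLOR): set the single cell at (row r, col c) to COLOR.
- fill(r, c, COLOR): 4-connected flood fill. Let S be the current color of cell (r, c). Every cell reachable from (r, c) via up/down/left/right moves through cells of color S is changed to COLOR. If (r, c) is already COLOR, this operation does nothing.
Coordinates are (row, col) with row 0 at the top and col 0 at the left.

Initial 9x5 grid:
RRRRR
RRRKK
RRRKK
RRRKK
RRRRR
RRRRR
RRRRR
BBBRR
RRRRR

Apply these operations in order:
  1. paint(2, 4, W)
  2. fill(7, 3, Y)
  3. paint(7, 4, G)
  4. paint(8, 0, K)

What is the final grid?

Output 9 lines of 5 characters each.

After op 1 paint(2,4,W):
RRRRR
RRRKK
RRRKW
RRRKK
RRRRR
RRRRR
RRRRR
BBBRR
RRRRR
After op 2 fill(7,3,Y) [36 cells changed]:
YYYYY
YYYKK
YYYKW
YYYKK
YYYYY
YYYYY
YYYYY
BBBYY
YYYYY
After op 3 paint(7,4,G):
YYYYY
YYYKK
YYYKW
YYYKK
YYYYY
YYYYY
YYYYY
BBBYG
YYYYY
After op 4 paint(8,0,K):
YYYYY
YYYKK
YYYKW
YYYKK
YYYYY
YYYYY
YYYYY
BBBYG
KYYYY

Answer: YYYYY
YYYKK
YYYKW
YYYKK
YYYYY
YYYYY
YYYYY
BBBYG
KYYYY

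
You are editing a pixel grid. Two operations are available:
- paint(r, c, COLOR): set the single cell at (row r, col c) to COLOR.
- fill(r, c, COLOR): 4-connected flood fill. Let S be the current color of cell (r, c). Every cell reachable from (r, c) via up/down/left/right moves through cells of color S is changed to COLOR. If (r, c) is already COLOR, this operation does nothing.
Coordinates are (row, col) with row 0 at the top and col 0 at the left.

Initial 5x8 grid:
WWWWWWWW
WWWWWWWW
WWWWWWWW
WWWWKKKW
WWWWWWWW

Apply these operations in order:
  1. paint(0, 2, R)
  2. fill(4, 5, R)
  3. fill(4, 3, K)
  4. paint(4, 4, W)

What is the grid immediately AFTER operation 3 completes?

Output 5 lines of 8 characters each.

After op 1 paint(0,2,R):
WWRWWWWW
WWWWWWWW
WWWWWWWW
WWWWKKKW
WWWWWWWW
After op 2 fill(4,5,R) [36 cells changed]:
RRRRRRRR
RRRRRRRR
RRRRRRRR
RRRRKKKR
RRRRRRRR
After op 3 fill(4,3,K) [37 cells changed]:
KKKKKKKK
KKKKKKKK
KKKKKKKK
KKKKKKKK
KKKKKKKK

Answer: KKKKKKKK
KKKKKKKK
KKKKKKKK
KKKKKKKK
KKKKKKKK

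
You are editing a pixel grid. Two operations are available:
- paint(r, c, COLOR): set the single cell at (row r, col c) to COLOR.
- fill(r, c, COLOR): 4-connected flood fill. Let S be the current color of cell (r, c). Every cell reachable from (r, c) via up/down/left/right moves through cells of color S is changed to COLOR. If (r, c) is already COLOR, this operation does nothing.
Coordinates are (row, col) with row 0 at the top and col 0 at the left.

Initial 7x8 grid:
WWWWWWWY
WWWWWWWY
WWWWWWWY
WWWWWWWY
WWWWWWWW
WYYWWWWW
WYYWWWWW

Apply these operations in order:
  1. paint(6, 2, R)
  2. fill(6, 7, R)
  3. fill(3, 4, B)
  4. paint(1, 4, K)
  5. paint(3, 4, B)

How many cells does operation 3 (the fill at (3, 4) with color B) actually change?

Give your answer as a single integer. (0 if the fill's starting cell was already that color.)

After op 1 paint(6,2,R):
WWWWWWWY
WWWWWWWY
WWWWWWWY
WWWWWWWY
WWWWWWWW
WYYWWWWW
WYRWWWWW
After op 2 fill(6,7,R) [48 cells changed]:
RRRRRRRY
RRRRRRRY
RRRRRRRY
RRRRRRRY
RRRRRRRR
RYYRRRRR
RYRRRRRR
After op 3 fill(3,4,B) [49 cells changed]:
BBBBBBBY
BBBBBBBY
BBBBBBBY
BBBBBBBY
BBBBBBBB
BYYBBBBB
BYBBBBBB

Answer: 49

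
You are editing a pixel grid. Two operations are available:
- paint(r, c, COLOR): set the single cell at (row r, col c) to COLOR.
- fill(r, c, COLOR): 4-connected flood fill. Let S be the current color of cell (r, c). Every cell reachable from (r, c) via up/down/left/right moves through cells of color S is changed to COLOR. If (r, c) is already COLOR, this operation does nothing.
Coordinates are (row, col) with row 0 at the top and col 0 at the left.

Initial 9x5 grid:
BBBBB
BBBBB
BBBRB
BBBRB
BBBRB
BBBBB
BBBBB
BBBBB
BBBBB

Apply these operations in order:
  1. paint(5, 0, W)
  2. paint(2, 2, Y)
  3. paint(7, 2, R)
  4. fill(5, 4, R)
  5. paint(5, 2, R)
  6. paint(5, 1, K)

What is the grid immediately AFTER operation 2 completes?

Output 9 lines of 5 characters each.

Answer: BBBBB
BBBBB
BBYRB
BBBRB
BBBRB
WBBBB
BBBBB
BBBBB
BBBBB

Derivation:
After op 1 paint(5,0,W):
BBBBB
BBBBB
BBBRB
BBBRB
BBBRB
WBBBB
BBBBB
BBBBB
BBBBB
After op 2 paint(2,2,Y):
BBBBB
BBBBB
BBYRB
BBBRB
BBBRB
WBBBB
BBBBB
BBBBB
BBBBB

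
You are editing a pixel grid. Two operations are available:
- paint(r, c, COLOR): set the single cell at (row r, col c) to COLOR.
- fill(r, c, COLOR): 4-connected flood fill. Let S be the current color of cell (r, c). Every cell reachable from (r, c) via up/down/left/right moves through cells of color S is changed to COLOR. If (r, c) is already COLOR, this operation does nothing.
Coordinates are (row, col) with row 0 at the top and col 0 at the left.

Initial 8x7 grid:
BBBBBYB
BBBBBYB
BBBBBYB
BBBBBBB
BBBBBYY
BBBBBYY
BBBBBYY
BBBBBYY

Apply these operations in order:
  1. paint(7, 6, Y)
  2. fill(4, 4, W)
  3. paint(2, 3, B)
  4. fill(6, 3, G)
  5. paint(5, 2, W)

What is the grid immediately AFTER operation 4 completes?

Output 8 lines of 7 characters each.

After op 1 paint(7,6,Y):
BBBBBYB
BBBBBYB
BBBBBYB
BBBBBBB
BBBBBYY
BBBBBYY
BBBBBYY
BBBBBYY
After op 2 fill(4,4,W) [45 cells changed]:
WWWWWYW
WWWWWYW
WWWWWYW
WWWWWWW
WWWWWYY
WWWWWYY
WWWWWYY
WWWWWYY
After op 3 paint(2,3,B):
WWWWWYW
WWWWWYW
WWWBWYW
WWWWWWW
WWWWWYY
WWWWWYY
WWWWWYY
WWWWWYY
After op 4 fill(6,3,G) [44 cells changed]:
GGGGGYG
GGGGGYG
GGGBGYG
GGGGGGG
GGGGGYY
GGGGGYY
GGGGGYY
GGGGGYY

Answer: GGGGGYG
GGGGGYG
GGGBGYG
GGGGGGG
GGGGGYY
GGGGGYY
GGGGGYY
GGGGGYY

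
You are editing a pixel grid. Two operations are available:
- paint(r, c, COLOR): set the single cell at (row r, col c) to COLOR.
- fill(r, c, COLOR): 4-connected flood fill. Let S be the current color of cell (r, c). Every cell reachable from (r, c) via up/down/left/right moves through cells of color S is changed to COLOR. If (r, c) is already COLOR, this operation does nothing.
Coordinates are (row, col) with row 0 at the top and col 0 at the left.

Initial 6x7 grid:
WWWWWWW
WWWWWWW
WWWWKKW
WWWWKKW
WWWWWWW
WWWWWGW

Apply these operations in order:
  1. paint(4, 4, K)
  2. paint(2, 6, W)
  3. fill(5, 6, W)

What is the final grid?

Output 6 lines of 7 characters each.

After op 1 paint(4,4,K):
WWWWWWW
WWWWWWW
WWWWKKW
WWWWKKW
WWWWKWW
WWWWWGW
After op 2 paint(2,6,W):
WWWWWWW
WWWWWWW
WWWWKKW
WWWWKKW
WWWWKWW
WWWWWGW
After op 3 fill(5,6,W) [0 cells changed]:
WWWWWWW
WWWWWWW
WWWWKKW
WWWWKKW
WWWWKWW
WWWWWGW

Answer: WWWWWWW
WWWWWWW
WWWWKKW
WWWWKKW
WWWWKWW
WWWWWGW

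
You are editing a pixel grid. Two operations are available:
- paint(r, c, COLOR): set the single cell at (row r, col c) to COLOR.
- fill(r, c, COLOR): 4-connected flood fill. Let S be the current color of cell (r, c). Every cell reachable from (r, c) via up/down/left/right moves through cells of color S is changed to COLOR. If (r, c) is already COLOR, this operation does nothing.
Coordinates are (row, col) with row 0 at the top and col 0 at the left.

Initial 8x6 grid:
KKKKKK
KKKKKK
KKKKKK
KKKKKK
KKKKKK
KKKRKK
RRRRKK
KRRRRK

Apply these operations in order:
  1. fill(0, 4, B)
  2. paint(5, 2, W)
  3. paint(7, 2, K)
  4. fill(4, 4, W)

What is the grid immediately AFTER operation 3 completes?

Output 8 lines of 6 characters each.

After op 1 fill(0,4,B) [38 cells changed]:
BBBBBB
BBBBBB
BBBBBB
BBBBBB
BBBBBB
BBBRBB
RRRRBB
KRRRRB
After op 2 paint(5,2,W):
BBBBBB
BBBBBB
BBBBBB
BBBBBB
BBBBBB
BBWRBB
RRRRBB
KRRRRB
After op 3 paint(7,2,K):
BBBBBB
BBBBBB
BBBBBB
BBBBBB
BBBBBB
BBWRBB
RRRRBB
KRKRRB

Answer: BBBBBB
BBBBBB
BBBBBB
BBBBBB
BBBBBB
BBWRBB
RRRRBB
KRKRRB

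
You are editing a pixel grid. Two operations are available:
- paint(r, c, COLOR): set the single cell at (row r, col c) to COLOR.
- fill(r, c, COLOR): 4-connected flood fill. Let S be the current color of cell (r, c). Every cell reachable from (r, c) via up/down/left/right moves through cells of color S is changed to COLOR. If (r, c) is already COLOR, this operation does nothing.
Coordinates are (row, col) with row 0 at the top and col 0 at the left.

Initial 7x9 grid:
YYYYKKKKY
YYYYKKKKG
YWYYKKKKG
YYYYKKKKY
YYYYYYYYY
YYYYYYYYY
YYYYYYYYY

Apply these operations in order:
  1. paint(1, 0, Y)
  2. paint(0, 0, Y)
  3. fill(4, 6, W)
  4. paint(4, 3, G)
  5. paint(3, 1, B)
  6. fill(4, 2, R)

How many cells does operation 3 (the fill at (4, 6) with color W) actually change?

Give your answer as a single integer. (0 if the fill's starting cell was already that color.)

Answer: 43

Derivation:
After op 1 paint(1,0,Y):
YYYYKKKKY
YYYYKKKKG
YWYYKKKKG
YYYYKKKKY
YYYYYYYYY
YYYYYYYYY
YYYYYYYYY
After op 2 paint(0,0,Y):
YYYYKKKKY
YYYYKKKKG
YWYYKKKKG
YYYYKKKKY
YYYYYYYYY
YYYYYYYYY
YYYYYYYYY
After op 3 fill(4,6,W) [43 cells changed]:
WWWWKKKKY
WWWWKKKKG
WWWWKKKKG
WWWWKKKKW
WWWWWWWWW
WWWWWWWWW
WWWWWWWWW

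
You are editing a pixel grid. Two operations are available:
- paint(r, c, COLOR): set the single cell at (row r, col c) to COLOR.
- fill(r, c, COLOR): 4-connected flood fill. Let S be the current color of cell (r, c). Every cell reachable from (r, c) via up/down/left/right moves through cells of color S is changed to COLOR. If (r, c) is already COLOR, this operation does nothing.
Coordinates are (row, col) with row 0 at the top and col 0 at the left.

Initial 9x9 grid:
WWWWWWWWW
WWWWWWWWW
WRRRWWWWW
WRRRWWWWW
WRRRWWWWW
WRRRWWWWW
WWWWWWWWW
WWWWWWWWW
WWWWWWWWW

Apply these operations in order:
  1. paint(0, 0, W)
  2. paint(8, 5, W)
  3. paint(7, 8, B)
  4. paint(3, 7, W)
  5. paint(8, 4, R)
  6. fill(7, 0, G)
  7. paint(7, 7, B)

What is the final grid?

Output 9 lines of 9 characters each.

Answer: GGGGGGGGG
GGGGGGGGG
GRRRGGGGG
GRRRGGGGG
GRRRGGGGG
GRRRGGGGG
GGGGGGGGG
GGGGGGGBB
GGGGRGGGG

Derivation:
After op 1 paint(0,0,W):
WWWWWWWWW
WWWWWWWWW
WRRRWWWWW
WRRRWWWWW
WRRRWWWWW
WRRRWWWWW
WWWWWWWWW
WWWWWWWWW
WWWWWWWWW
After op 2 paint(8,5,W):
WWWWWWWWW
WWWWWWWWW
WRRRWWWWW
WRRRWWWWW
WRRRWWWWW
WRRRWWWWW
WWWWWWWWW
WWWWWWWWW
WWWWWWWWW
After op 3 paint(7,8,B):
WWWWWWWWW
WWWWWWWWW
WRRRWWWWW
WRRRWWWWW
WRRRWWWWW
WRRRWWWWW
WWWWWWWWW
WWWWWWWWB
WWWWWWWWW
After op 4 paint(3,7,W):
WWWWWWWWW
WWWWWWWWW
WRRRWWWWW
WRRRWWWWW
WRRRWWWWW
WRRRWWWWW
WWWWWWWWW
WWWWWWWWB
WWWWWWWWW
After op 5 paint(8,4,R):
WWWWWWWWW
WWWWWWWWW
WRRRWWWWW
WRRRWWWWW
WRRRWWWWW
WRRRWWWWW
WWWWWWWWW
WWWWWWWWB
WWWWRWWWW
After op 6 fill(7,0,G) [67 cells changed]:
GGGGGGGGG
GGGGGGGGG
GRRRGGGGG
GRRRGGGGG
GRRRGGGGG
GRRRGGGGG
GGGGGGGGG
GGGGGGGGB
GGGGRGGGG
After op 7 paint(7,7,B):
GGGGGGGGG
GGGGGGGGG
GRRRGGGGG
GRRRGGGGG
GRRRGGGGG
GRRRGGGGG
GGGGGGGGG
GGGGGGGBB
GGGGRGGGG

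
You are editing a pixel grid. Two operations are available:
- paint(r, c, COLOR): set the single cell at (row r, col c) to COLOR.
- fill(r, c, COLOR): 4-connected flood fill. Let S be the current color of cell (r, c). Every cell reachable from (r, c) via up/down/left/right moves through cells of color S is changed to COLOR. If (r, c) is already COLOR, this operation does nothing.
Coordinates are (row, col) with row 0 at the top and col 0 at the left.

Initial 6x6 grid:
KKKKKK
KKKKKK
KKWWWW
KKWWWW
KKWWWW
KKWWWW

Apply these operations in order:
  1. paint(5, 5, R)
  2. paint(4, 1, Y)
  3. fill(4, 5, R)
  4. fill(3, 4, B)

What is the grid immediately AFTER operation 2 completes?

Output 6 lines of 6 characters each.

After op 1 paint(5,5,R):
KKKKKK
KKKKKK
KKWWWW
KKWWWW
KKWWWW
KKWWWR
After op 2 paint(4,1,Y):
KKKKKK
KKKKKK
KKWWWW
KKWWWW
KYWWWW
KKWWWR

Answer: KKKKKK
KKKKKK
KKWWWW
KKWWWW
KYWWWW
KKWWWR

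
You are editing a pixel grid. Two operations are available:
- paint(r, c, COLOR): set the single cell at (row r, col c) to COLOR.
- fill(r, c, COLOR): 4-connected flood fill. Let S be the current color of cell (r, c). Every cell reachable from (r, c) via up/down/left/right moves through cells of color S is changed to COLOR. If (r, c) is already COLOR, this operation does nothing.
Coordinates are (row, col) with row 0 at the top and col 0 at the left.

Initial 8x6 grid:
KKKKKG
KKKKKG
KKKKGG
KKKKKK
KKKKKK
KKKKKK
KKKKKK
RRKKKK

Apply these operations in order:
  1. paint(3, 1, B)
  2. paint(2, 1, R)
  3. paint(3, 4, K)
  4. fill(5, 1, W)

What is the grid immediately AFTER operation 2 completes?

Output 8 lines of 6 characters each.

Answer: KKKKKG
KKKKKG
KRKKGG
KBKKKK
KKKKKK
KKKKKK
KKKKKK
RRKKKK

Derivation:
After op 1 paint(3,1,B):
KKKKKG
KKKKKG
KKKKGG
KBKKKK
KKKKKK
KKKKKK
KKKKKK
RRKKKK
After op 2 paint(2,1,R):
KKKKKG
KKKKKG
KRKKGG
KBKKKK
KKKKKK
KKKKKK
KKKKKK
RRKKKK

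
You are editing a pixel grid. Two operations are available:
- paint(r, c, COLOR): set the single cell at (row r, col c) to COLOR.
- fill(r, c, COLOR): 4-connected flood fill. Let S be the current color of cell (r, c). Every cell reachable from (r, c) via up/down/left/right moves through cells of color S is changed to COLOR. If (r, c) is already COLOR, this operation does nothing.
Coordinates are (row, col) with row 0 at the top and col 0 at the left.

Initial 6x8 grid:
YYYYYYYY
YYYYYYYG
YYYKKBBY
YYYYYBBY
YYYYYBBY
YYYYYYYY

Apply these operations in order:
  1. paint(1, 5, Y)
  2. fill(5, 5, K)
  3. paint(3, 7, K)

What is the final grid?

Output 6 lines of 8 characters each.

Answer: KKKKKKKK
KKKKKKKG
KKKKKBBK
KKKKKBBK
KKKKKBBK
KKKKKKKK

Derivation:
After op 1 paint(1,5,Y):
YYYYYYYY
YYYYYYYG
YYYKKBBY
YYYYYBBY
YYYYYBBY
YYYYYYYY
After op 2 fill(5,5,K) [39 cells changed]:
KKKKKKKK
KKKKKKKG
KKKKKBBK
KKKKKBBK
KKKKKBBK
KKKKKKKK
After op 3 paint(3,7,K):
KKKKKKKK
KKKKKKKG
KKKKKBBK
KKKKKBBK
KKKKKBBK
KKKKKKKK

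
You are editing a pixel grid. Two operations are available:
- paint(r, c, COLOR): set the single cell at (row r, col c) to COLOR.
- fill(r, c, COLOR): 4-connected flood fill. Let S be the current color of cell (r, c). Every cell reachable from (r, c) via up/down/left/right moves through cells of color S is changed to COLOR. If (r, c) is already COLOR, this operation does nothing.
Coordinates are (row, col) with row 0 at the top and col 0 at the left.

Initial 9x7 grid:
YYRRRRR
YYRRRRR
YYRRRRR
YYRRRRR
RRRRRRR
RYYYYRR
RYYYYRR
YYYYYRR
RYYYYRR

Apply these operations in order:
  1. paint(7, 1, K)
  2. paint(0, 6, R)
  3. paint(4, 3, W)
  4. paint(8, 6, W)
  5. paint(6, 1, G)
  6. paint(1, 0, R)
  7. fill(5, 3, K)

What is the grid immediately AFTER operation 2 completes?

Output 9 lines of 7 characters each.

Answer: YYRRRRR
YYRRRRR
YYRRRRR
YYRRRRR
RRRRRRR
RYYYYRR
RYYYYRR
YKYYYRR
RYYYYRR

Derivation:
After op 1 paint(7,1,K):
YYRRRRR
YYRRRRR
YYRRRRR
YYRRRRR
RRRRRRR
RYYYYRR
RYYYYRR
YKYYYRR
RYYYYRR
After op 2 paint(0,6,R):
YYRRRRR
YYRRRRR
YYRRRRR
YYRRRRR
RRRRRRR
RYYYYRR
RYYYYRR
YKYYYRR
RYYYYRR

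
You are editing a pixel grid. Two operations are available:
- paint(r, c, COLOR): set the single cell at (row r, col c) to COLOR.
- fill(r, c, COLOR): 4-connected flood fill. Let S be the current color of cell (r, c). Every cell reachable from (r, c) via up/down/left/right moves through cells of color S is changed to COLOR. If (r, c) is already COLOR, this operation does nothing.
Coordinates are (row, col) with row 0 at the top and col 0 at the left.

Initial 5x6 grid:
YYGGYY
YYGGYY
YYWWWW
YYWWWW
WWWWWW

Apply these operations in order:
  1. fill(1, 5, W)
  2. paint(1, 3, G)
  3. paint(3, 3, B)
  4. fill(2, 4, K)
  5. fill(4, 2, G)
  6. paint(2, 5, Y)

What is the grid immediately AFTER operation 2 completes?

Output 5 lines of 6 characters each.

After op 1 fill(1,5,W) [4 cells changed]:
YYGGWW
YYGGWW
YYWWWW
YYWWWW
WWWWWW
After op 2 paint(1,3,G):
YYGGWW
YYGGWW
YYWWWW
YYWWWW
WWWWWW

Answer: YYGGWW
YYGGWW
YYWWWW
YYWWWW
WWWWWW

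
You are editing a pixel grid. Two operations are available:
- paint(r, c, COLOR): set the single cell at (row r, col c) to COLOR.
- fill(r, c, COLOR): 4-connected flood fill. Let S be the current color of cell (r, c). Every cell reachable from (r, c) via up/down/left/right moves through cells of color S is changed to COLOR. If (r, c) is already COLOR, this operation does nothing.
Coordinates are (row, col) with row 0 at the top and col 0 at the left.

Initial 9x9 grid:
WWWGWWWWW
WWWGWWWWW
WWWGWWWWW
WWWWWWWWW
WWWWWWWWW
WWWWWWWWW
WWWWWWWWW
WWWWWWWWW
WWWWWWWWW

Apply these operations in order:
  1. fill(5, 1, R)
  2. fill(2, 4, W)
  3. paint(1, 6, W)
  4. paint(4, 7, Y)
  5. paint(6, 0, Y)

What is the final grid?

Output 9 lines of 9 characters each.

Answer: WWWGWWWWW
WWWGWWWWW
WWWGWWWWW
WWWWWWWWW
WWWWWWWYW
WWWWWWWWW
YWWWWWWWW
WWWWWWWWW
WWWWWWWWW

Derivation:
After op 1 fill(5,1,R) [78 cells changed]:
RRRGRRRRR
RRRGRRRRR
RRRGRRRRR
RRRRRRRRR
RRRRRRRRR
RRRRRRRRR
RRRRRRRRR
RRRRRRRRR
RRRRRRRRR
After op 2 fill(2,4,W) [78 cells changed]:
WWWGWWWWW
WWWGWWWWW
WWWGWWWWW
WWWWWWWWW
WWWWWWWWW
WWWWWWWWW
WWWWWWWWW
WWWWWWWWW
WWWWWWWWW
After op 3 paint(1,6,W):
WWWGWWWWW
WWWGWWWWW
WWWGWWWWW
WWWWWWWWW
WWWWWWWWW
WWWWWWWWW
WWWWWWWWW
WWWWWWWWW
WWWWWWWWW
After op 4 paint(4,7,Y):
WWWGWWWWW
WWWGWWWWW
WWWGWWWWW
WWWWWWWWW
WWWWWWWYW
WWWWWWWWW
WWWWWWWWW
WWWWWWWWW
WWWWWWWWW
After op 5 paint(6,0,Y):
WWWGWWWWW
WWWGWWWWW
WWWGWWWWW
WWWWWWWWW
WWWWWWWYW
WWWWWWWWW
YWWWWWWWW
WWWWWWWWW
WWWWWWWWW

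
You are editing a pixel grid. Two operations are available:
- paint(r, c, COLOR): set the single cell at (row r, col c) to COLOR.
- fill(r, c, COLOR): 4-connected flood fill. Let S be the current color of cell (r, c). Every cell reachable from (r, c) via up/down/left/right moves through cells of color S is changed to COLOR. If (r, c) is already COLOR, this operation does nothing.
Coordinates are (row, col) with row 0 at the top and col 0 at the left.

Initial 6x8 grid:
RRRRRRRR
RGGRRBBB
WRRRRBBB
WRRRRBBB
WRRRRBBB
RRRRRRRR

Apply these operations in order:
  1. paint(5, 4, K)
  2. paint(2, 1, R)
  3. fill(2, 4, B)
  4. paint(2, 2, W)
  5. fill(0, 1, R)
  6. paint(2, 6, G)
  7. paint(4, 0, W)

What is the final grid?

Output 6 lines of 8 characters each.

Answer: RRRRRRRR
RGGRRRRR
WRWRRRGR
WRRRRRRR
WRRRRRRR
RRRRKRRR

Derivation:
After op 1 paint(5,4,K):
RRRRRRRR
RGGRRBBB
WRRRRBBB
WRRRRBBB
WRRRRBBB
RRRRKRRR
After op 2 paint(2,1,R):
RRRRRRRR
RGGRRBBB
WRRRRBBB
WRRRRBBB
WRRRRBBB
RRRRKRRR
After op 3 fill(2,4,B) [27 cells changed]:
BBBBBBBB
BGGBBBBB
WBBBBBBB
WBBBBBBB
WBBBBBBB
BBBBKRRR
After op 4 paint(2,2,W):
BBBBBBBB
BGGBBBBB
WBWBBBBB
WBBBBBBB
WBBBBBBB
BBBBKRRR
After op 5 fill(0,1,R) [38 cells changed]:
RRRRRRRR
RGGRRRRR
WRWRRRRR
WRRRRRRR
WRRRRRRR
RRRRKRRR
After op 6 paint(2,6,G):
RRRRRRRR
RGGRRRRR
WRWRRRGR
WRRRRRRR
WRRRRRRR
RRRRKRRR
After op 7 paint(4,0,W):
RRRRRRRR
RGGRRRRR
WRWRRRGR
WRRRRRRR
WRRRRRRR
RRRRKRRR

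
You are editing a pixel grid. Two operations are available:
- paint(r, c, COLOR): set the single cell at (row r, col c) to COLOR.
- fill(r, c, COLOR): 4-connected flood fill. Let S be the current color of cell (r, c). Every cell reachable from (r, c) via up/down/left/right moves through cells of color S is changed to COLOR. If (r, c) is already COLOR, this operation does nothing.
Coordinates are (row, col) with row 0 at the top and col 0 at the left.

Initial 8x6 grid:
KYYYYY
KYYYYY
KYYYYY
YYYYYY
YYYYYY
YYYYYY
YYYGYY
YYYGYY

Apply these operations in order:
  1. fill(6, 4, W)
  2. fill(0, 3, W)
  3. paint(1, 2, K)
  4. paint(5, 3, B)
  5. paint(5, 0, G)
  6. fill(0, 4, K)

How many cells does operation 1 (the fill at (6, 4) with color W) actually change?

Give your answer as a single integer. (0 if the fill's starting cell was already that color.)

Answer: 43

Derivation:
After op 1 fill(6,4,W) [43 cells changed]:
KWWWWW
KWWWWW
KWWWWW
WWWWWW
WWWWWW
WWWWWW
WWWGWW
WWWGWW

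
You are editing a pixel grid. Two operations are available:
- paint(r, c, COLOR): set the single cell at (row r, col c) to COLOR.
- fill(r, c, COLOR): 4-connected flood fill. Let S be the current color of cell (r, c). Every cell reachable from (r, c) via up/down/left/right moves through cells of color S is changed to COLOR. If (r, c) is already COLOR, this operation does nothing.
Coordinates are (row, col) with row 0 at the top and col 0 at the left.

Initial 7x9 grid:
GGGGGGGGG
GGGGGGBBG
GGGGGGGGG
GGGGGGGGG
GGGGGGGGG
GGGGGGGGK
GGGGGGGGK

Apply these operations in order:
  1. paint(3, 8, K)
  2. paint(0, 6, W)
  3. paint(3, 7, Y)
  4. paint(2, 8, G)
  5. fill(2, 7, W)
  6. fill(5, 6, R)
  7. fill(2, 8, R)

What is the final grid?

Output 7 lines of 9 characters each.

After op 1 paint(3,8,K):
GGGGGGGGG
GGGGGGBBG
GGGGGGGGG
GGGGGGGGK
GGGGGGGGG
GGGGGGGGK
GGGGGGGGK
After op 2 paint(0,6,W):
GGGGGGWGG
GGGGGGBBG
GGGGGGGGG
GGGGGGGGK
GGGGGGGGG
GGGGGGGGK
GGGGGGGGK
After op 3 paint(3,7,Y):
GGGGGGWGG
GGGGGGBBG
GGGGGGGGG
GGGGGGGYK
GGGGGGGGG
GGGGGGGGK
GGGGGGGGK
After op 4 paint(2,8,G):
GGGGGGWGG
GGGGGGBBG
GGGGGGGGG
GGGGGGGYK
GGGGGGGGG
GGGGGGGGK
GGGGGGGGK
After op 5 fill(2,7,W) [56 cells changed]:
WWWWWWWWW
WWWWWWBBW
WWWWWWWWW
WWWWWWWYK
WWWWWWWWW
WWWWWWWWK
WWWWWWWWK
After op 6 fill(5,6,R) [57 cells changed]:
RRRRRRRRR
RRRRRRBBR
RRRRRRRRR
RRRRRRRYK
RRRRRRRRR
RRRRRRRRK
RRRRRRRRK
After op 7 fill(2,8,R) [0 cells changed]:
RRRRRRRRR
RRRRRRBBR
RRRRRRRRR
RRRRRRRYK
RRRRRRRRR
RRRRRRRRK
RRRRRRRRK

Answer: RRRRRRRRR
RRRRRRBBR
RRRRRRRRR
RRRRRRRYK
RRRRRRRRR
RRRRRRRRK
RRRRRRRRK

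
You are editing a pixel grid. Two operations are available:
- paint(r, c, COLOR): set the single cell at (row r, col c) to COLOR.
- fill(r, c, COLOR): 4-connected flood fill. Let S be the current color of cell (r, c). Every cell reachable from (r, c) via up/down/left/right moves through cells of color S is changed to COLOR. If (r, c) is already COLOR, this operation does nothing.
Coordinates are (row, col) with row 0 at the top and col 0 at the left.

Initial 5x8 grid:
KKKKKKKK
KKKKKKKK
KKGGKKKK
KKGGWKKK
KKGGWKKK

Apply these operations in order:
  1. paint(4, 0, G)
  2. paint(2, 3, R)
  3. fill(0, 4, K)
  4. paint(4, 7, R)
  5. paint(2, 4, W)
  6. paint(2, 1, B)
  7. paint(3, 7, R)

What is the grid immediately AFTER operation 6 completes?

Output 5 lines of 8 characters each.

After op 1 paint(4,0,G):
KKKKKKKK
KKKKKKKK
KKGGKKKK
KKGGWKKK
GKGGWKKK
After op 2 paint(2,3,R):
KKKKKKKK
KKKKKKKK
KKGRKKKK
KKGGWKKK
GKGGWKKK
After op 3 fill(0,4,K) [0 cells changed]:
KKKKKKKK
KKKKKKKK
KKGRKKKK
KKGGWKKK
GKGGWKKK
After op 4 paint(4,7,R):
KKKKKKKK
KKKKKKKK
KKGRKKKK
KKGGWKKK
GKGGWKKR
After op 5 paint(2,4,W):
KKKKKKKK
KKKKKKKK
KKGRWKKK
KKGGWKKK
GKGGWKKR
After op 6 paint(2,1,B):
KKKKKKKK
KKKKKKKK
KBGRWKKK
KKGGWKKK
GKGGWKKR

Answer: KKKKKKKK
KKKKKKKK
KBGRWKKK
KKGGWKKK
GKGGWKKR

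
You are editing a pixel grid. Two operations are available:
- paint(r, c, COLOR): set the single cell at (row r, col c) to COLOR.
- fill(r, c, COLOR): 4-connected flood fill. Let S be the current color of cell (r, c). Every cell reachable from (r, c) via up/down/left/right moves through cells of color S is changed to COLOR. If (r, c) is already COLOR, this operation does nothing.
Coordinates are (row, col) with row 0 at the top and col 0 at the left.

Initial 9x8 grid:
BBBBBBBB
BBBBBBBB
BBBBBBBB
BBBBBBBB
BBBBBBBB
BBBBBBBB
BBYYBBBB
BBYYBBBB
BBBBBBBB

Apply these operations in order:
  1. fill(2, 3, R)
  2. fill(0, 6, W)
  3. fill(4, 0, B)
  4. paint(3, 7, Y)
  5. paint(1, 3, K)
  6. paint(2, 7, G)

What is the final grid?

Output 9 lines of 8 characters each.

After op 1 fill(2,3,R) [68 cells changed]:
RRRRRRRR
RRRRRRRR
RRRRRRRR
RRRRRRRR
RRRRRRRR
RRRRRRRR
RRYYRRRR
RRYYRRRR
RRRRRRRR
After op 2 fill(0,6,W) [68 cells changed]:
WWWWWWWW
WWWWWWWW
WWWWWWWW
WWWWWWWW
WWWWWWWW
WWWWWWWW
WWYYWWWW
WWYYWWWW
WWWWWWWW
After op 3 fill(4,0,B) [68 cells changed]:
BBBBBBBB
BBBBBBBB
BBBBBBBB
BBBBBBBB
BBBBBBBB
BBBBBBBB
BBYYBBBB
BBYYBBBB
BBBBBBBB
After op 4 paint(3,7,Y):
BBBBBBBB
BBBBBBBB
BBBBBBBB
BBBBBBBY
BBBBBBBB
BBBBBBBB
BBYYBBBB
BBYYBBBB
BBBBBBBB
After op 5 paint(1,3,K):
BBBBBBBB
BBBKBBBB
BBBBBBBB
BBBBBBBY
BBBBBBBB
BBBBBBBB
BBYYBBBB
BBYYBBBB
BBBBBBBB
After op 6 paint(2,7,G):
BBBBBBBB
BBBKBBBB
BBBBBBBG
BBBBBBBY
BBBBBBBB
BBBBBBBB
BBYYBBBB
BBYYBBBB
BBBBBBBB

Answer: BBBBBBBB
BBBKBBBB
BBBBBBBG
BBBBBBBY
BBBBBBBB
BBBBBBBB
BBYYBBBB
BBYYBBBB
BBBBBBBB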